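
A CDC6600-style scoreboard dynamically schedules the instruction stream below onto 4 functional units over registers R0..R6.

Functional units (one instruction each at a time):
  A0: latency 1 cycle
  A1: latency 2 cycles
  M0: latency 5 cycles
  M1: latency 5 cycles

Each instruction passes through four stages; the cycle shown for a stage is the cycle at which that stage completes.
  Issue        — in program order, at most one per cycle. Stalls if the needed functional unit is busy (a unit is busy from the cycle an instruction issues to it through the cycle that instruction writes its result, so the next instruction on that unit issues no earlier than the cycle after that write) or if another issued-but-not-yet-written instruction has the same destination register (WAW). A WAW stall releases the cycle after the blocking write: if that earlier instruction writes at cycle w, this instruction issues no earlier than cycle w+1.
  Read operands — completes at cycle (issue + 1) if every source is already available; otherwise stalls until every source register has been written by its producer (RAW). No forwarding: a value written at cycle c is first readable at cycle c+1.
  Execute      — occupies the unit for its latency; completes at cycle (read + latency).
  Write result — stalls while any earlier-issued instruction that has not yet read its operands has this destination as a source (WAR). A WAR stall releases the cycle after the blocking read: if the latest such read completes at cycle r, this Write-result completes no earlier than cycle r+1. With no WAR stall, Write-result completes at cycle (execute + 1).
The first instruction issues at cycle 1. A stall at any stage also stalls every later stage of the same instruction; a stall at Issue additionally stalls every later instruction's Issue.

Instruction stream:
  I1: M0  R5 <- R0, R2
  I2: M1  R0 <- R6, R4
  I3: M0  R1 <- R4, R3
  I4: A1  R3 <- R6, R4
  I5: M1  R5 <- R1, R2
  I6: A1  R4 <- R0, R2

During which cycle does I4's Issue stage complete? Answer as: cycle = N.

cycle = 10

[I1] 1/2/7/8
[I2] 2/3/8/9
[I3] 9/10/15/16  (struct: M0 busy until I1 writes@8)
[I4] 10/11/13/14
[I5] 11/17/22/23  (RAW R1: wait I3 write@16)
[I6] 15/16/18/19  (struct: A1 busy until I4 writes@14)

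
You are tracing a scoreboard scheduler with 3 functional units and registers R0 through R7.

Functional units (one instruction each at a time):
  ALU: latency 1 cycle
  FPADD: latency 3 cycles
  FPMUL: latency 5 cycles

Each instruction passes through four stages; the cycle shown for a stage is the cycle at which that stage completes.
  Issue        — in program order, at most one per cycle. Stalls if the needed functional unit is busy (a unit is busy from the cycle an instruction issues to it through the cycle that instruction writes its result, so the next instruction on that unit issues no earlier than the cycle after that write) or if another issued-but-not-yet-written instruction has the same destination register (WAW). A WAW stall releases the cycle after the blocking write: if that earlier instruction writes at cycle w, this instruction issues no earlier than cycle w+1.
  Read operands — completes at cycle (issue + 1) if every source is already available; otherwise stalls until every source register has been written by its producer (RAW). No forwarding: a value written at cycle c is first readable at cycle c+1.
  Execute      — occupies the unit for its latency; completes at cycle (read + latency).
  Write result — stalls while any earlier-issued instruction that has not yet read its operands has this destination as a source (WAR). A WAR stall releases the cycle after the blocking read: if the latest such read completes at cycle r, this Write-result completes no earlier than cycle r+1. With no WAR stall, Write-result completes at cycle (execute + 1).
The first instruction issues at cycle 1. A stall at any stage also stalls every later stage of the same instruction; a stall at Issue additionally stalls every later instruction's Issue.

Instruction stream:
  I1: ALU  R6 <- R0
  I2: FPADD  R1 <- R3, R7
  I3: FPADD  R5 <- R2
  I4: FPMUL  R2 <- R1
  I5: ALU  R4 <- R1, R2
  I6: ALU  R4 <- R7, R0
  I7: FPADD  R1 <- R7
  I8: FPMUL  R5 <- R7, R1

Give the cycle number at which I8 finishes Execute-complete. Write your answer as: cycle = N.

cycle = 32

[1] I1 dispatched to ALU
[2] I1 operands ready | I2 dispatched to FPADD
[3] I1 complete | I2 operands ready
[4] R6←I1
[6] I2 complete
[7] R1←I2
[8] I3 dispatched to FPADD
[9] I3 operands ready | I4 dispatched to FPMUL
[10] I4 operands ready | I5 dispatched to ALU
[12] I3 complete
[13] R5←I3
[15] I4 complete
[16] R2←I4
[17] I5 operands ready
[18] I5 complete
[19] R4←I5
[20] I6 dispatched to ALU
[21] I6 operands ready | I7 dispatched to FPADD
[22] I6 complete | I7 operands ready | I8 dispatched to FPMUL
[23] R4←I6
[25] I7 complete
[26] R1←I7
[27] I8 operands ready
[32] I8 complete
[33] R5←I8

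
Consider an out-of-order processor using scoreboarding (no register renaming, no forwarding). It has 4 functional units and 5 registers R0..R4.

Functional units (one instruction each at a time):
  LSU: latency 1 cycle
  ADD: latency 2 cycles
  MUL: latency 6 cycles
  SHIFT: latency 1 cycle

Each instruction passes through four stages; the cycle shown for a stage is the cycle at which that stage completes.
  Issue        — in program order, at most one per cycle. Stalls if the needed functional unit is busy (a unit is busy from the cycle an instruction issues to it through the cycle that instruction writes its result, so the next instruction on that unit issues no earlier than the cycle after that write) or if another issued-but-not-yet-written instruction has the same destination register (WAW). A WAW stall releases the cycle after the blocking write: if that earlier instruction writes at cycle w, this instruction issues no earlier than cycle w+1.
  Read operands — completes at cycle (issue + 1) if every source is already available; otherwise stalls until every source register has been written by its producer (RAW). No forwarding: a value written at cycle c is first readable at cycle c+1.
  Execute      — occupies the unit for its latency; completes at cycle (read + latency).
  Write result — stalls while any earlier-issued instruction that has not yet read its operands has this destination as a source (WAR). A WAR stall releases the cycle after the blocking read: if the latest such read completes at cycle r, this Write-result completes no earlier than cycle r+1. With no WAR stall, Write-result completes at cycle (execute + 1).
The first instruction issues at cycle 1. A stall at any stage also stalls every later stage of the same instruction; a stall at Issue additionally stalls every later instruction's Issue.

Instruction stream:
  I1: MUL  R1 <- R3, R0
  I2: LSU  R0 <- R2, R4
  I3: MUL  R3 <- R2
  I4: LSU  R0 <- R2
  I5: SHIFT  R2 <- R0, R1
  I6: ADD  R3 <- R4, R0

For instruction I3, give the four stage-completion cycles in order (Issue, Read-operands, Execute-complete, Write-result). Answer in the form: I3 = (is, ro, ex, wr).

I3 = (10, 11, 17, 18)

1) issue 1, read 2, done 8, write 9
2) issue 2, read 3, done 4, write 5
3) issue 10, read 11, done 17, write 18  <struct: MUL busy until I1 writes@9>
4) issue 11, read 12, done 13, write 14
5) issue 12, read 15, done 16, write 17  <RAW R0: wait I4 write@14>
6) issue 19, read 20, done 22, write 23  <WAW R3: wait I3 write@18>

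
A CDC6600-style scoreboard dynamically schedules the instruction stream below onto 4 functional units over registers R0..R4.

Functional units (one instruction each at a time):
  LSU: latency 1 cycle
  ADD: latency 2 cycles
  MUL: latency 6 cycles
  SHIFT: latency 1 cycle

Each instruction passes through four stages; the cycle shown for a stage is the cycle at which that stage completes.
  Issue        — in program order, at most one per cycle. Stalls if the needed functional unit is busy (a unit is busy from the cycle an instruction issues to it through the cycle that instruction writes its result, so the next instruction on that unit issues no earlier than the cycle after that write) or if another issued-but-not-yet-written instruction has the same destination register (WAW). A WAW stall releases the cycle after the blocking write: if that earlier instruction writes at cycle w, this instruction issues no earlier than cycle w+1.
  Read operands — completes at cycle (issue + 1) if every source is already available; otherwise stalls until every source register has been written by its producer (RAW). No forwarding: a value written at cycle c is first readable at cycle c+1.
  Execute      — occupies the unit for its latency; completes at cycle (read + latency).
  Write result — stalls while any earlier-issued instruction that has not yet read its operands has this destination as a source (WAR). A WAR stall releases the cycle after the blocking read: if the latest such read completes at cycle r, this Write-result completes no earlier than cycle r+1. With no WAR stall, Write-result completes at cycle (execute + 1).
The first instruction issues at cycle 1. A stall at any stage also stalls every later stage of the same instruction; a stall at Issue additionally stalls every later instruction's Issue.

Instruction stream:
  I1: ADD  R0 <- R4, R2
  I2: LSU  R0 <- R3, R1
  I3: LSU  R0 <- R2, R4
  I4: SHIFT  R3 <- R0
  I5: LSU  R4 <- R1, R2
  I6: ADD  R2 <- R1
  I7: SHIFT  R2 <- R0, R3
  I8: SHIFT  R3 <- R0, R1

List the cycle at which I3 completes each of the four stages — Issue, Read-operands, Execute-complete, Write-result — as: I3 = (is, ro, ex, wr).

I3 = (10, 11, 12, 13)

cycle 1: issue I1 (ADD)
cycle 2: I1 read-ops
cycle 4: I1 finished on ADD
cycle 5: I1→R0
cycle 6: issue I2 (LSU)
cycle 7: I2 read-ops
cycle 8: I2 finished on LSU
cycle 9: I2→R0
cycle 10: issue I3 (LSU)
cycle 11: I3 read-ops | issue I4 (SHIFT)
cycle 12: I3 finished on LSU
cycle 13: I3→R0
cycle 14: I4 read-ops | issue I5 (LSU)
cycle 15: I4 finished on SHIFT | I5 read-ops | issue I6 (ADD)
cycle 16: I4→R3 | I5 finished on LSU | I6 read-ops
cycle 17: I5→R4
cycle 18: I6 finished on ADD
cycle 19: I6→R2
cycle 20: issue I7 (SHIFT)
cycle 21: I7 read-ops
cycle 22: I7 finished on SHIFT
cycle 23: I7→R2
cycle 24: issue I8 (SHIFT)
cycle 25: I8 read-ops
cycle 26: I8 finished on SHIFT
cycle 27: I8→R3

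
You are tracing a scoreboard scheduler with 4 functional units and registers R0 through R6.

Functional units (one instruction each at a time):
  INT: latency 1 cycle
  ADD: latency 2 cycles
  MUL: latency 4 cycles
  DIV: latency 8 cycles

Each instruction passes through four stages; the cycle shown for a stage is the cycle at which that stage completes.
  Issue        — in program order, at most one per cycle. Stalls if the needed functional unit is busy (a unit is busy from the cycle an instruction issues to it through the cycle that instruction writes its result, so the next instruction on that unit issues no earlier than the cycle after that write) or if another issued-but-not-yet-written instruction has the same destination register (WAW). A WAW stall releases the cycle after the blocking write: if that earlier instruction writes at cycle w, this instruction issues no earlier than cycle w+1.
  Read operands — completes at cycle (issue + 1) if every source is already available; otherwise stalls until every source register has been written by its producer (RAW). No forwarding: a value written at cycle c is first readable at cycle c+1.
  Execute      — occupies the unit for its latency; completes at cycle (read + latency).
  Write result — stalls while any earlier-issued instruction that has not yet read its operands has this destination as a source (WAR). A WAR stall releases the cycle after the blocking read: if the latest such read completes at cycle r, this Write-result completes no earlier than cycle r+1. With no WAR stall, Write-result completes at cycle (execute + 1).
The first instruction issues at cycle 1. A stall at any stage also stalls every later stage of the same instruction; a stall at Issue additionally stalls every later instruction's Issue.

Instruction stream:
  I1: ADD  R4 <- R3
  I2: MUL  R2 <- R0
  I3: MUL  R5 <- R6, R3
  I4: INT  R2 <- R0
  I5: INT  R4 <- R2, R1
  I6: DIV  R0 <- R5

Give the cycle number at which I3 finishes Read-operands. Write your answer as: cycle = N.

cycle = 10

1) issue 1, read 2, done 4, write 5
2) issue 2, read 3, done 7, write 8
3) issue 9, read 10, done 14, write 15  <struct: MUL busy until I2 writes@8>
4) issue 10, read 11, done 12, write 13
5) issue 14, read 15, done 16, write 17  <struct: INT busy until I4 writes@13>
6) issue 15, read 16, done 24, write 25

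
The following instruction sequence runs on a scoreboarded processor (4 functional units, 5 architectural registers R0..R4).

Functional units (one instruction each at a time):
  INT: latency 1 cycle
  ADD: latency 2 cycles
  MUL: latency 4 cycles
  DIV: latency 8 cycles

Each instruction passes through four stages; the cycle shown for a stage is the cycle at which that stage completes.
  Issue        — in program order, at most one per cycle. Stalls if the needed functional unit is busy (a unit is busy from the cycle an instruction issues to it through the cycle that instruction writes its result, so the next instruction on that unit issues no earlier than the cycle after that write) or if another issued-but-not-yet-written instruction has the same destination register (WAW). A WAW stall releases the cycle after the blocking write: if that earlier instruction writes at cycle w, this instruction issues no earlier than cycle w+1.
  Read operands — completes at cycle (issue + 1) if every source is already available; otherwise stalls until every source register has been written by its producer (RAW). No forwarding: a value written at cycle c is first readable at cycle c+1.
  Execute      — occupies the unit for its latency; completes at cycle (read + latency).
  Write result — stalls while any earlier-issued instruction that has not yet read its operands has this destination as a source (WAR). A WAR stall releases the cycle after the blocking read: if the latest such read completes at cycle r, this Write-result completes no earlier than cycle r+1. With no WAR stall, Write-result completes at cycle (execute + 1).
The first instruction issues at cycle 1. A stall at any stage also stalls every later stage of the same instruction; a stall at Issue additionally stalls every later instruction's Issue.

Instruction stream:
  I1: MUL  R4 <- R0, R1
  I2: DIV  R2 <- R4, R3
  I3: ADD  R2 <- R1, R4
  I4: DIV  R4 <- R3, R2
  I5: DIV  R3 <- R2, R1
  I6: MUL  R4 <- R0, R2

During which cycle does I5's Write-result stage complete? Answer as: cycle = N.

[1] I1→MUL
[2] I1 RO · I2→DIV
[6] I1 EX
[7] I1 WR R4
[8] I2 RO
[16] I2 EX
[17] I2 WR R2
[18] I3→ADD
[19] I3 RO · I4→DIV
[21] I3 EX
[22] I3 WR R2
[23] I4 RO
[31] I4 EX
[32] I4 WR R4
[33] I5→DIV
[34] I5 RO · I6→MUL
[35] I6 RO
[39] I6 EX
[40] I6 WR R4
[42] I5 EX
[43] I5 WR R3

cycle = 43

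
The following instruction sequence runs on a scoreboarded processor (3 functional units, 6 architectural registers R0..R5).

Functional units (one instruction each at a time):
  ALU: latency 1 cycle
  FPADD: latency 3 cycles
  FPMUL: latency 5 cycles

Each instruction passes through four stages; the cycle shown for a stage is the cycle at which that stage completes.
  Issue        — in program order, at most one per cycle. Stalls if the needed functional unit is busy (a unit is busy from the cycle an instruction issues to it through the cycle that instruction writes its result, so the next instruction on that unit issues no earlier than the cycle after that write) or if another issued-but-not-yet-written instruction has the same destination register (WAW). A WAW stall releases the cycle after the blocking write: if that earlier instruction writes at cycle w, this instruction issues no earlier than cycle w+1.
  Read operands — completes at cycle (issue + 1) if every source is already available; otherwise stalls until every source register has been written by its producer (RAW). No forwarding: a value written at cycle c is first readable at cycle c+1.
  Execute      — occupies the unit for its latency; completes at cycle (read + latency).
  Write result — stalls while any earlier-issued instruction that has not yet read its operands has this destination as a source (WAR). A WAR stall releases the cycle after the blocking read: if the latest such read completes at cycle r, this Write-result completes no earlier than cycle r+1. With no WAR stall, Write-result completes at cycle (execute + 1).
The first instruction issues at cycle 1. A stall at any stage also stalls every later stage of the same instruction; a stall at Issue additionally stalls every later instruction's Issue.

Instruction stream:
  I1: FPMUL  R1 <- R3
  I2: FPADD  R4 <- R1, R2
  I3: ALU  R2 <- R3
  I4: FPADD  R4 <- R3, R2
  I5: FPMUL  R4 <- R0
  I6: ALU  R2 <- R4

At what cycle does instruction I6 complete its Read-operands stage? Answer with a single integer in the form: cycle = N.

cycle 1: I1 dispatched to FPMUL
cycle 2: I1 operands ready, I2 dispatched to FPADD
cycle 3: I3 dispatched to ALU
cycle 4: I3 operands ready
cycle 5: I3 complete
cycle 7: I1 complete
cycle 8: R1←I1
cycle 9: I2 operands ready
cycle 10: R2←I3
cycle 12: I2 complete
cycle 13: R4←I2
cycle 14: I4 dispatched to FPADD
cycle 15: I4 operands ready
cycle 18: I4 complete
cycle 19: R4←I4
cycle 20: I5 dispatched to FPMUL
cycle 21: I5 operands ready, I6 dispatched to ALU
cycle 26: I5 complete
cycle 27: R4←I5
cycle 28: I6 operands ready
cycle 29: I6 complete
cycle 30: R2←I6

cycle = 28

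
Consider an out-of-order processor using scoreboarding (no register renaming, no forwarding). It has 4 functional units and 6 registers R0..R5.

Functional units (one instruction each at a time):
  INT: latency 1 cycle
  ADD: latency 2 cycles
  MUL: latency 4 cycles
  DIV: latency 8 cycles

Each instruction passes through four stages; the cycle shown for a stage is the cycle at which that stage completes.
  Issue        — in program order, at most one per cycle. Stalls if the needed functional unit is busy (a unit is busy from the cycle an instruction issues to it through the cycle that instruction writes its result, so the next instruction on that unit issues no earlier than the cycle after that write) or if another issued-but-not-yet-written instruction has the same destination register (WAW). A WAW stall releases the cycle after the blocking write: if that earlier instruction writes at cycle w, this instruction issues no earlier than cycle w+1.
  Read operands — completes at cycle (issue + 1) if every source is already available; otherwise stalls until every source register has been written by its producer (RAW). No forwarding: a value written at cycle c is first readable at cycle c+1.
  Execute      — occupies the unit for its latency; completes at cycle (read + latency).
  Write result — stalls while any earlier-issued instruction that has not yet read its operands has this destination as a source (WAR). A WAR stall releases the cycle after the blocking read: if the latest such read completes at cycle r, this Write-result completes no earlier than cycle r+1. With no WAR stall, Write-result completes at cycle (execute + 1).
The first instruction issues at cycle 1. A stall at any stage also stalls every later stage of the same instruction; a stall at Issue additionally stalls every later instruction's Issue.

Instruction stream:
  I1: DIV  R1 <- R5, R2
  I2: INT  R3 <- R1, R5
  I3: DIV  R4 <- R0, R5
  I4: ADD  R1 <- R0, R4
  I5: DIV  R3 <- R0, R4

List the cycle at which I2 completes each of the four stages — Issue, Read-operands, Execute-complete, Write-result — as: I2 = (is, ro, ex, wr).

I2 = (2, 12, 13, 14)

c1: issue I1 (DIV)
c2: I1 read-ops | issue I2 (INT)
c10: I1 finished on DIV
c11: I1→R1
c12: I2 read-ops | issue I3 (DIV)
c13: I2 finished on INT | I3 read-ops | issue I4 (ADD)
c14: I2→R3
c21: I3 finished on DIV
c22: I3→R4
c23: I4 read-ops | issue I5 (DIV)
c24: I5 read-ops
c25: I4 finished on ADD
c26: I4→R1
c32: I5 finished on DIV
c33: I5→R3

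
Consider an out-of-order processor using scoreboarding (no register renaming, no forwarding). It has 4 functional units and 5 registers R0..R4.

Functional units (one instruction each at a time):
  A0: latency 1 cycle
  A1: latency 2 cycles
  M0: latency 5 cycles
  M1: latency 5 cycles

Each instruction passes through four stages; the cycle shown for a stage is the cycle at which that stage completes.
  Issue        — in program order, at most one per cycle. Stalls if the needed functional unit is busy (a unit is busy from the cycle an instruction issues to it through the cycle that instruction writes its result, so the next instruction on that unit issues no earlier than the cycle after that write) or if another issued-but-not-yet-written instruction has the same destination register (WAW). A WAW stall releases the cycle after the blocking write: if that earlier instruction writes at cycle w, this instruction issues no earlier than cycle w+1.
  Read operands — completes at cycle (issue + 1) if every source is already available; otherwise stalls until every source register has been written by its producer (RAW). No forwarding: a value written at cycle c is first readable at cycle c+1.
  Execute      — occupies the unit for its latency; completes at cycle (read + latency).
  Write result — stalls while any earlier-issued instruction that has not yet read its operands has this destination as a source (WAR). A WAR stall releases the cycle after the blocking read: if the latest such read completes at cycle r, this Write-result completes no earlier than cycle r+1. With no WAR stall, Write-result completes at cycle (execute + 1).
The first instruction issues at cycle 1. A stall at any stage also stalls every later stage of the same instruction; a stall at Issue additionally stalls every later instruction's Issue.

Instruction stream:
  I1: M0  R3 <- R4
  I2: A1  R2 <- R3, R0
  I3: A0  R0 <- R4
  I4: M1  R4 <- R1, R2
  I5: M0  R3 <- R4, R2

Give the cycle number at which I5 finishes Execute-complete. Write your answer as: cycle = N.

[I1] 1/2/7/8
[I2] 2/9/11/12  (RAW R3: wait I1 write@8)
[I3] 3/4/5/10  (WAR R0: wait I2 read@9)
[I4] 4/13/18/19  (RAW R2: wait I2 write@12)
[I5] 9/20/25/26  (struct: M0 busy until I1 writes@8; RAW R4: wait I4 write@19)

cycle = 25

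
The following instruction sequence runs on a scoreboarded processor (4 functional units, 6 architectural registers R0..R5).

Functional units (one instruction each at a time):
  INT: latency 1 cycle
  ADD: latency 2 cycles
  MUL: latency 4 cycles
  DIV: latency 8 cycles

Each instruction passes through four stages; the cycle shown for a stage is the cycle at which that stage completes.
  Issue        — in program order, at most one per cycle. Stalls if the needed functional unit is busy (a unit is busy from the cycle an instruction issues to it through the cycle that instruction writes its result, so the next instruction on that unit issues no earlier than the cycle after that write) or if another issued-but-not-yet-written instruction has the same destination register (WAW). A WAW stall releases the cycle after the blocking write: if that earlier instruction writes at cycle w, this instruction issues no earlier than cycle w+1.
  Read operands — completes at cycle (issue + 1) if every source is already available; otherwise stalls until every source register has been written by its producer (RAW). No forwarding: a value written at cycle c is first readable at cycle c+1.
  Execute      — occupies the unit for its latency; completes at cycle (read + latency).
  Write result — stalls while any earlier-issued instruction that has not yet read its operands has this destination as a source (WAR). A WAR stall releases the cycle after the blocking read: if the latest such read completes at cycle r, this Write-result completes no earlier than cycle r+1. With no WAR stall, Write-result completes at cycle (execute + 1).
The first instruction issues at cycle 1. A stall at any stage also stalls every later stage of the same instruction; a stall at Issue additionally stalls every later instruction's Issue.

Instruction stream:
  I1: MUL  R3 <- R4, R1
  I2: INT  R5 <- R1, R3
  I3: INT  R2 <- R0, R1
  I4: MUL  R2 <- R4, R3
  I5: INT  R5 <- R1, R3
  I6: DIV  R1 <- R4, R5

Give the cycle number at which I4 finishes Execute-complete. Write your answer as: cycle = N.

c1: issue I1 (MUL)
c2: I1 read-ops | issue I2 (INT)
c6: I1 finished on MUL
c7: I1→R3
c8: I2 read-ops
c9: I2 finished on INT
c10: I2→R5
c11: issue I3 (INT)
c12: I3 read-ops
c13: I3 finished on INT
c14: I3→R2
c15: issue I4 (MUL)
c16: I4 read-ops | issue I5 (INT)
c17: I5 read-ops | issue I6 (DIV)
c18: I5 finished on INT
c19: I5→R5
c20: I4 finished on MUL | I6 read-ops
c21: I4→R2
c28: I6 finished on DIV
c29: I6→R1

cycle = 20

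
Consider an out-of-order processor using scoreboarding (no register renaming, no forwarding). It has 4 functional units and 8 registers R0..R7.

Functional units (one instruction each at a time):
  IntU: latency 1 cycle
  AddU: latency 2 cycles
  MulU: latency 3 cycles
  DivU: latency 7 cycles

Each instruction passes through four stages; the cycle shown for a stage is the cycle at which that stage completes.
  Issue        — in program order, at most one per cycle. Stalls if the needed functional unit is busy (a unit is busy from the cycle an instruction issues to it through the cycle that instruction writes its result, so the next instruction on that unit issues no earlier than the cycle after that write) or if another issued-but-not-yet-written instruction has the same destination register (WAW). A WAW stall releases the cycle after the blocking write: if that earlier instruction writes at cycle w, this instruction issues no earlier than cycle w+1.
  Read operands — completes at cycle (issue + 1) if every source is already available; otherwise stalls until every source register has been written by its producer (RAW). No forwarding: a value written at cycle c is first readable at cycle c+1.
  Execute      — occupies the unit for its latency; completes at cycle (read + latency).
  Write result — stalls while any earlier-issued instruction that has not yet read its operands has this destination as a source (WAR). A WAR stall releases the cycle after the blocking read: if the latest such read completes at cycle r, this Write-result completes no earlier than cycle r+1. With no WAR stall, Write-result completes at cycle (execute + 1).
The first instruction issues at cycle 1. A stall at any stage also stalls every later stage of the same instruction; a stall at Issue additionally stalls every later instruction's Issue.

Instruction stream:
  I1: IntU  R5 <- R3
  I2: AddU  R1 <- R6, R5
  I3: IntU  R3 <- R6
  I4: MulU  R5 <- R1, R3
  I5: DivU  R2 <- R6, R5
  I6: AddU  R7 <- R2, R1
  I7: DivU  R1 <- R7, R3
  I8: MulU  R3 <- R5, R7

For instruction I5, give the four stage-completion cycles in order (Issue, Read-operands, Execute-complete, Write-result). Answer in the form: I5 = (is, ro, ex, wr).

I1  is:1  ro:2  ex:3  wr:4
I2  is:2  ro:5  ex:7  wr:8  — RAW R5: wait I1 write@4
I3  is:5  ro:6  ex:7  wr:8  — struct: IntU busy until I1 writes@4
I4  is:6  ro:9  ex:12  wr:13  — RAW R1: wait I2 write@8, RAW R3: wait I3 write@8
I5  is:7  ro:14  ex:21  wr:22  — RAW R5: wait I4 write@13
I6  is:9  ro:23  ex:25  wr:26  — struct: AddU busy until I2 writes@8, RAW R2: wait I5 write@22
I7  is:23  ro:27  ex:34  wr:35  — struct: DivU busy until I5 writes@22, RAW R7: wait I6 write@26
I8  is:24  ro:27  ex:30  wr:31  — RAW R7: wait I6 write@26

I5 = (7, 14, 21, 22)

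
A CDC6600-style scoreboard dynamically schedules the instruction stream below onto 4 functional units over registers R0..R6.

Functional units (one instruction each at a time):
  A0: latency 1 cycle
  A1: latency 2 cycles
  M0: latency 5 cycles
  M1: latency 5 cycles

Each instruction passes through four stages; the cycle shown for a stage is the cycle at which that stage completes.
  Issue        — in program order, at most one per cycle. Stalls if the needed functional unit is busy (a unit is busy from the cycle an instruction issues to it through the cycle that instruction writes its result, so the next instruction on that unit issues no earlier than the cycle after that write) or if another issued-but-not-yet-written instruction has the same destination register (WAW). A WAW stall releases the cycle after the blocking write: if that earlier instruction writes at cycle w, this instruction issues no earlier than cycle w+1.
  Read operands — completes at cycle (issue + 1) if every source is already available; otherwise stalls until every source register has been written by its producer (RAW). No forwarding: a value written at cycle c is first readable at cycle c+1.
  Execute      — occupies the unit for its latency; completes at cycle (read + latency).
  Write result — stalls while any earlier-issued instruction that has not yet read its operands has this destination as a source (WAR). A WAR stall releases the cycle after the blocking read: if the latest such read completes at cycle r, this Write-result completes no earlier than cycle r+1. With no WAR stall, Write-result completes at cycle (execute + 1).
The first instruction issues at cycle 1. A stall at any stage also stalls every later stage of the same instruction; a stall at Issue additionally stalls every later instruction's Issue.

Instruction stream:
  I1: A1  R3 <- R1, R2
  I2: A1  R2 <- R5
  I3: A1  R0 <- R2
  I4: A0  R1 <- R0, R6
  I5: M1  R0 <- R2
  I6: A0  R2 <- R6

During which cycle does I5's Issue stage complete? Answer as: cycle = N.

I1: IS=1 RO=2 EX=4 WR=5
I2: IS=6 RO=7 EX=9 WR=10  [struct: A1 busy until I1 writes@5]
I3: IS=11 RO=12 EX=14 WR=15  [struct: A1 busy until I2 writes@10]
I4: IS=12 RO=16 EX=17 WR=18  [RAW R0: wait I3 write@15]
I5: IS=16 RO=17 EX=22 WR=23  [WAW R0: wait I3 write@15]
I6: IS=19 RO=20 EX=21 WR=22  [struct: A0 busy until I4 writes@18]

cycle = 16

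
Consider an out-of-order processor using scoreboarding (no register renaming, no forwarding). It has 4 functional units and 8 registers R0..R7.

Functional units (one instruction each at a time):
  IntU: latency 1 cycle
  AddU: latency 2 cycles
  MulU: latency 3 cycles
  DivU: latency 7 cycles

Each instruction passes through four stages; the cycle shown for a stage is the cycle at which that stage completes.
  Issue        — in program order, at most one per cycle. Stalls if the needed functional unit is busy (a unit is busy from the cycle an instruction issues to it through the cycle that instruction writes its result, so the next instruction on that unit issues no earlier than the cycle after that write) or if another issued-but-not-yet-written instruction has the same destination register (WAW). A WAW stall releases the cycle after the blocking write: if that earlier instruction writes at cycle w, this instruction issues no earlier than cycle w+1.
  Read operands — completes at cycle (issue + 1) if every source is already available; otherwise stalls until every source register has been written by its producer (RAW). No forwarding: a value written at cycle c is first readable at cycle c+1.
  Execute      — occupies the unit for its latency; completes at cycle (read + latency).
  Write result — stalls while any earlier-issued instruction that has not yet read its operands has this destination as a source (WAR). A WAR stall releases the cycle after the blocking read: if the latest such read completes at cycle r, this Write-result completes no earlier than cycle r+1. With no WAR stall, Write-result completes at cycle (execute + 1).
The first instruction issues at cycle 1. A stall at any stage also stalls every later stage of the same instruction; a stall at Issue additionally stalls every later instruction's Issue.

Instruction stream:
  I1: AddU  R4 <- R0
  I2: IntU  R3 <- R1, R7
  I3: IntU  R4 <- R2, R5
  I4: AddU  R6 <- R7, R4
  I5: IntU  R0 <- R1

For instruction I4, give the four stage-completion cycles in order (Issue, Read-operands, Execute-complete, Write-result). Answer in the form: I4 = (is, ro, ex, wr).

[1] I1 issues→AddU
[2] I1 reads · I2 issues→IntU
[3] I2 reads
[4] I1 exec-done · I2 exec-done
[5] I1 writes R4 · I2 writes R3
[6] I3 issues→IntU
[7] I3 reads · I4 issues→AddU
[8] I3 exec-done
[9] I3 writes R4
[10] I4 reads · I5 issues→IntU
[11] I5 reads
[12] I4 exec-done · I5 exec-done
[13] I4 writes R6 · I5 writes R0

I4 = (7, 10, 12, 13)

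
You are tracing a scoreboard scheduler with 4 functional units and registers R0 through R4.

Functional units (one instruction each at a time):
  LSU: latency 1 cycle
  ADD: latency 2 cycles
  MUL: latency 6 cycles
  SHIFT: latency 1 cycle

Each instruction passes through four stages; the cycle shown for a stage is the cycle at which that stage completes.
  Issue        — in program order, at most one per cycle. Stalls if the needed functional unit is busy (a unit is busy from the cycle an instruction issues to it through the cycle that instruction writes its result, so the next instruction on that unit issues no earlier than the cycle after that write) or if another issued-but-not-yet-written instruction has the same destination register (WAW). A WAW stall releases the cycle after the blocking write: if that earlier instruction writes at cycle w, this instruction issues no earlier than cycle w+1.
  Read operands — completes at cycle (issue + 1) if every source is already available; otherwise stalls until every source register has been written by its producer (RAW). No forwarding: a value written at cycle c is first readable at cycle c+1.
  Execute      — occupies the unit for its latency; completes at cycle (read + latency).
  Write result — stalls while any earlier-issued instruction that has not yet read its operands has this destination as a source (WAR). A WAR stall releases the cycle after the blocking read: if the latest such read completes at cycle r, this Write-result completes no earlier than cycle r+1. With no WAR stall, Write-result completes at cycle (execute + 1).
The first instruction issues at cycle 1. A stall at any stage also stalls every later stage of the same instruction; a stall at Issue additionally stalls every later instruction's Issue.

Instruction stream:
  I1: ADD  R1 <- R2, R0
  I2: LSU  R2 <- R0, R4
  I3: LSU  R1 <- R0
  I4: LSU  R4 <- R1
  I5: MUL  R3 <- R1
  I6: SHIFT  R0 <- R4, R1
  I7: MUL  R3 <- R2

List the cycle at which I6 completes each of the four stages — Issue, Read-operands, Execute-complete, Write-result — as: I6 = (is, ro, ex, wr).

cycle 1: I1 issues→ADD
cycle 2: I1 reads · I2 issues→LSU
cycle 3: I2 reads
cycle 4: I1 exec-done · I2 exec-done
cycle 5: I1 writes R1 · I2 writes R2
cycle 6: I3 issues→LSU
cycle 7: I3 reads
cycle 8: I3 exec-done
cycle 9: I3 writes R1
cycle 10: I4 issues→LSU
cycle 11: I4 reads · I5 issues→MUL
cycle 12: I4 exec-done · I5 reads · I6 issues→SHIFT
cycle 13: I4 writes R4
cycle 14: I6 reads
cycle 15: I6 exec-done
cycle 16: I6 writes R0
cycle 18: I5 exec-done
cycle 19: I5 writes R3
cycle 20: I7 issues→MUL
cycle 21: I7 reads
cycle 27: I7 exec-done
cycle 28: I7 writes R3

I6 = (12, 14, 15, 16)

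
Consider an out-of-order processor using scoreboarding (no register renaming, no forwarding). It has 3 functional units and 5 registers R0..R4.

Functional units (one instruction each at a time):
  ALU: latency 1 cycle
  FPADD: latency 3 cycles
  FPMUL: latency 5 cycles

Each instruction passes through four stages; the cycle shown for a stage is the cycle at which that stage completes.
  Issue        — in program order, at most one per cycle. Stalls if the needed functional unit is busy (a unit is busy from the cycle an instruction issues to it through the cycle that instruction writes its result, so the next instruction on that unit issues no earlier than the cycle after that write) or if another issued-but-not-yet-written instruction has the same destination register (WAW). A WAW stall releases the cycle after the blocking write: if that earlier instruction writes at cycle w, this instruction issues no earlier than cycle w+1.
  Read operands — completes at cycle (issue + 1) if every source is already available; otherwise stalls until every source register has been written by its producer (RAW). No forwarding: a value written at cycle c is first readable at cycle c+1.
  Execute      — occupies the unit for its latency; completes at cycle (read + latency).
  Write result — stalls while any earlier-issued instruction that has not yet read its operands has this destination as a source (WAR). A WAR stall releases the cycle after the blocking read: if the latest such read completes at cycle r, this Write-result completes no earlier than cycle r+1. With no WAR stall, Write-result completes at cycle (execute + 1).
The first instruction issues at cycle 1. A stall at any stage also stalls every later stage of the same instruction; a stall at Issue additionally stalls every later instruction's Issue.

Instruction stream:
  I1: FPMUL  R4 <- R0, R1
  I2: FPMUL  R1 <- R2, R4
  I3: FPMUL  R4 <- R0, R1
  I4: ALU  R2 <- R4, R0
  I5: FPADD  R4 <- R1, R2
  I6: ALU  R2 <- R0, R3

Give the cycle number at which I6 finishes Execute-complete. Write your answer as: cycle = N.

I1: IS=1 RO=2 EX=7 WR=8
I2: IS=9 RO=10 EX=15 WR=16  [struct: FPMUL busy until I1 writes@8]
I3: IS=17 RO=18 EX=23 WR=24  [struct: FPMUL busy until I2 writes@16]
I4: IS=18 RO=25 EX=26 WR=27  [RAW R4: wait I3 write@24]
I5: IS=25 RO=28 EX=31 WR=32  [WAW R4: wait I3 write@24; RAW R2: wait I4 write@27]
I6: IS=28 RO=29 EX=30 WR=31  [struct: ALU busy until I4 writes@27]

cycle = 30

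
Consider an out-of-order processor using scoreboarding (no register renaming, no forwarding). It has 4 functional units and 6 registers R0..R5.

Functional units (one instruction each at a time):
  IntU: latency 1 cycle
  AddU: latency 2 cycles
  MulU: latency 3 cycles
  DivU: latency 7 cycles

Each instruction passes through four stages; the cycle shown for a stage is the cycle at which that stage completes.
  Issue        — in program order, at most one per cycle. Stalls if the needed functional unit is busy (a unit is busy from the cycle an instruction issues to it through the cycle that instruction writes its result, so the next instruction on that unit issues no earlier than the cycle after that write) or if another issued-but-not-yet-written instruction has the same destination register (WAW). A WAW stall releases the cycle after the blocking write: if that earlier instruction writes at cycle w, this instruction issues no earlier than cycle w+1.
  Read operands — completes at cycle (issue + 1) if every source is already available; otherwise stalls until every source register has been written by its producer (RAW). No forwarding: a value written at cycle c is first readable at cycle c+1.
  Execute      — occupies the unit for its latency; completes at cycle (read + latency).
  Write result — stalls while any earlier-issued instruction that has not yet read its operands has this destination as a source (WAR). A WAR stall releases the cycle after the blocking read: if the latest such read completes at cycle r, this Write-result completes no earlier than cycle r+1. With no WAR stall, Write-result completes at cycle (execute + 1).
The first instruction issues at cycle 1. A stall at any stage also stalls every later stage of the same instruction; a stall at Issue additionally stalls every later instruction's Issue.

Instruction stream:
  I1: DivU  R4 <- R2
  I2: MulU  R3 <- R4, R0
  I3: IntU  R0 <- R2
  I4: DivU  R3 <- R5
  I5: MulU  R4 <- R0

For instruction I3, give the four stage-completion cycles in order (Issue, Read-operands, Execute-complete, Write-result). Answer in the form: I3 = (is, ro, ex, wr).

I3 = (3, 4, 5, 12)

I1: IS=1 RO=2 EX=9 WR=10
I2: IS=2 RO=11 EX=14 WR=15  [RAW R4: wait I1 write@10]
I3: IS=3 RO=4 EX=5 WR=12  [WAR R0: wait I2 read@11]
I4: IS=16 RO=17 EX=24 WR=25  [WAW R3: wait I2 write@15]
I5: IS=17 RO=18 EX=21 WR=22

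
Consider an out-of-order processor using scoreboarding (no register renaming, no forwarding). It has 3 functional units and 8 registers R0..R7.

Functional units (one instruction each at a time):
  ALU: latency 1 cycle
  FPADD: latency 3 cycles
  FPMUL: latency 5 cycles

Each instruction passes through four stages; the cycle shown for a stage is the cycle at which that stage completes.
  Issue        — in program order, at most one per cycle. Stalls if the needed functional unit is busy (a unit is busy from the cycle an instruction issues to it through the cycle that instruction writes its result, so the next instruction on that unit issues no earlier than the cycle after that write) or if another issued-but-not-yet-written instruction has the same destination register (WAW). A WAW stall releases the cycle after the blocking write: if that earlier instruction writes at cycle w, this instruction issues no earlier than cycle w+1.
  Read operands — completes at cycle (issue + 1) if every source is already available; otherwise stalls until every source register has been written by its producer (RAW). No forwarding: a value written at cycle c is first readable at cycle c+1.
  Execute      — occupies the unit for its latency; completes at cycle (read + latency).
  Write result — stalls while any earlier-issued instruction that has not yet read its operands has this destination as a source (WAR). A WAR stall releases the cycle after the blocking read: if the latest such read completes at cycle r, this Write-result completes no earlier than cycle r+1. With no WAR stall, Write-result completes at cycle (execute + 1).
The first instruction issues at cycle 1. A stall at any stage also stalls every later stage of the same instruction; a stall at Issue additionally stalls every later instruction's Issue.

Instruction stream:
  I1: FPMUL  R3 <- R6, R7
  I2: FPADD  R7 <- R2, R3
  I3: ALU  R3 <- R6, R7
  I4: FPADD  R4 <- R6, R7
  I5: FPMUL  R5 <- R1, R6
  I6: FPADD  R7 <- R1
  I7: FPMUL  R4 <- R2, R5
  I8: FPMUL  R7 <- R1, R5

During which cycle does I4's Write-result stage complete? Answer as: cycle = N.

t=1  I1→FPMUL
t=2  I1 RO, I2→FPADD
t=7  I1 EX
t=8  I1 WR R3
t=9  I2 RO, I3→ALU
t=12  I2 EX
t=13  I2 WR R7
t=14  I3 RO, I4→FPADD
t=15  I3 EX, I4 RO, I5→FPMUL
t=16  I3 WR R3, I5 RO
t=18  I4 EX
t=19  I4 WR R4
t=20  I6→FPADD
t=21  I5 EX, I6 RO
t=22  I5 WR R5
t=23  I7→FPMUL
t=24  I6 EX, I7 RO
t=25  I6 WR R7
t=29  I7 EX
t=30  I7 WR R4
t=31  I8→FPMUL
t=32  I8 RO
t=37  I8 EX
t=38  I8 WR R7

cycle = 19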